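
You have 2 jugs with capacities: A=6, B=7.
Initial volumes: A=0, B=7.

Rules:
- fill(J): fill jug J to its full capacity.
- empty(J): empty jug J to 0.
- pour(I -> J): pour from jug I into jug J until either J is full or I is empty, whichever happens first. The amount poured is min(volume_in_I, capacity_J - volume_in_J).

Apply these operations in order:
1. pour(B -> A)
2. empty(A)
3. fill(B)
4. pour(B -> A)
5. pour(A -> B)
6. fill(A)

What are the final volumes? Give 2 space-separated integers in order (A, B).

Step 1: pour(B -> A) -> (A=6 B=1)
Step 2: empty(A) -> (A=0 B=1)
Step 3: fill(B) -> (A=0 B=7)
Step 4: pour(B -> A) -> (A=6 B=1)
Step 5: pour(A -> B) -> (A=0 B=7)
Step 6: fill(A) -> (A=6 B=7)

Answer: 6 7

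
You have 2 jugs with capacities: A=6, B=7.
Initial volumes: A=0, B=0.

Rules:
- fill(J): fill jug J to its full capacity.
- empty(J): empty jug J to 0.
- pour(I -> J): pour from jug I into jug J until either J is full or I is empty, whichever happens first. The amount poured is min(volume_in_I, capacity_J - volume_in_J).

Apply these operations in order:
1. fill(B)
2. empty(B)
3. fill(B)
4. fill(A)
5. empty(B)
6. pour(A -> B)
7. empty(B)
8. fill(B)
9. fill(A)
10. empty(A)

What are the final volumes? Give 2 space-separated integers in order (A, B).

Answer: 0 7

Derivation:
Step 1: fill(B) -> (A=0 B=7)
Step 2: empty(B) -> (A=0 B=0)
Step 3: fill(B) -> (A=0 B=7)
Step 4: fill(A) -> (A=6 B=7)
Step 5: empty(B) -> (A=6 B=0)
Step 6: pour(A -> B) -> (A=0 B=6)
Step 7: empty(B) -> (A=0 B=0)
Step 8: fill(B) -> (A=0 B=7)
Step 9: fill(A) -> (A=6 B=7)
Step 10: empty(A) -> (A=0 B=7)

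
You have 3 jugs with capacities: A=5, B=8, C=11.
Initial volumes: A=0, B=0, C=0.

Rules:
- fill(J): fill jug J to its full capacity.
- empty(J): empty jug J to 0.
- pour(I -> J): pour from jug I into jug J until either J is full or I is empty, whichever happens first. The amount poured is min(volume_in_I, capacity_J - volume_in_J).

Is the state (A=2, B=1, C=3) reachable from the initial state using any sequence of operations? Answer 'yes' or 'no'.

BFS explored all 368 reachable states.
Reachable set includes: (0,0,0), (0,0,1), (0,0,2), (0,0,3), (0,0,4), (0,0,5), (0,0,6), (0,0,7), (0,0,8), (0,0,9), (0,0,10), (0,0,11) ...
Target (A=2, B=1, C=3) not in reachable set → no.

Answer: no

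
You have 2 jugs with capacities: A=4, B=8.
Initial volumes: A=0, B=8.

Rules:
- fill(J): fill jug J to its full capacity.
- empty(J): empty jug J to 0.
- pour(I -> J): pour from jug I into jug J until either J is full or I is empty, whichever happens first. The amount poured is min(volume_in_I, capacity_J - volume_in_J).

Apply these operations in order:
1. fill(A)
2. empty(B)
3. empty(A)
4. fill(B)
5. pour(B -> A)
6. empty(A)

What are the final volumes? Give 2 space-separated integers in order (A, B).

Step 1: fill(A) -> (A=4 B=8)
Step 2: empty(B) -> (A=4 B=0)
Step 3: empty(A) -> (A=0 B=0)
Step 4: fill(B) -> (A=0 B=8)
Step 5: pour(B -> A) -> (A=4 B=4)
Step 6: empty(A) -> (A=0 B=4)

Answer: 0 4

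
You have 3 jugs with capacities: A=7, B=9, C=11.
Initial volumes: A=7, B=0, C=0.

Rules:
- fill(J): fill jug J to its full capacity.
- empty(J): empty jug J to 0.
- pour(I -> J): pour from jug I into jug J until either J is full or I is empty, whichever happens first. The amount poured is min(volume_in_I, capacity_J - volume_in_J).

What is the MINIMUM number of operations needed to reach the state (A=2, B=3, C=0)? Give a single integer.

Answer: 7

Derivation:
BFS from (A=7, B=0, C=0). One shortest path:
  1. pour(A -> C) -> (A=0 B=0 C=7)
  2. fill(A) -> (A=7 B=0 C=7)
  3. pour(A -> C) -> (A=3 B=0 C=11)
  4. pour(C -> B) -> (A=3 B=9 C=2)
  5. empty(B) -> (A=3 B=0 C=2)
  6. pour(A -> B) -> (A=0 B=3 C=2)
  7. pour(C -> A) -> (A=2 B=3 C=0)
Reached target in 7 moves.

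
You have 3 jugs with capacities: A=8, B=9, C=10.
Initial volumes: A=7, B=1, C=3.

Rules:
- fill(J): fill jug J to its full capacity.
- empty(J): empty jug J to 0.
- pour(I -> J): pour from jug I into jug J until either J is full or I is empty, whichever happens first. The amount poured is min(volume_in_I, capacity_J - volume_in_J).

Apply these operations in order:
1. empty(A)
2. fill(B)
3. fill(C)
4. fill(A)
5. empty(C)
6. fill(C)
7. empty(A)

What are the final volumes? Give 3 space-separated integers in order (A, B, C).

Step 1: empty(A) -> (A=0 B=1 C=3)
Step 2: fill(B) -> (A=0 B=9 C=3)
Step 3: fill(C) -> (A=0 B=9 C=10)
Step 4: fill(A) -> (A=8 B=9 C=10)
Step 5: empty(C) -> (A=8 B=9 C=0)
Step 6: fill(C) -> (A=8 B=9 C=10)
Step 7: empty(A) -> (A=0 B=9 C=10)

Answer: 0 9 10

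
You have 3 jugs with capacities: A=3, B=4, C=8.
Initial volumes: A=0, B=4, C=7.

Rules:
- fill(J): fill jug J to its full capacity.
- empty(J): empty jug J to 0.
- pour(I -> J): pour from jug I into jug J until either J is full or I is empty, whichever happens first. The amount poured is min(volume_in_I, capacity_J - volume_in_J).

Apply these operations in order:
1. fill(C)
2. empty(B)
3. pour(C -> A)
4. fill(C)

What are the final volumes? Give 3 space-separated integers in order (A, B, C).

Answer: 3 0 8

Derivation:
Step 1: fill(C) -> (A=0 B=4 C=8)
Step 2: empty(B) -> (A=0 B=0 C=8)
Step 3: pour(C -> A) -> (A=3 B=0 C=5)
Step 4: fill(C) -> (A=3 B=0 C=8)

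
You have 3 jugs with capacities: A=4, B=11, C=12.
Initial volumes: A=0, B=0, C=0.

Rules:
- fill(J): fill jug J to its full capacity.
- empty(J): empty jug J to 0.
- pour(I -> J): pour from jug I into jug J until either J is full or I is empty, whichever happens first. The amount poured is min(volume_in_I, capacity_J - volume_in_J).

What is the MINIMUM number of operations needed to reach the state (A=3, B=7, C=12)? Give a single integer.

BFS from (A=0, B=0, C=0). One shortest path:
  1. fill(B) -> (A=0 B=11 C=0)
  2. pour(B -> C) -> (A=0 B=0 C=11)
  3. fill(B) -> (A=0 B=11 C=11)
  4. pour(B -> A) -> (A=4 B=7 C=11)
  5. pour(A -> C) -> (A=3 B=7 C=12)
Reached target in 5 moves.

Answer: 5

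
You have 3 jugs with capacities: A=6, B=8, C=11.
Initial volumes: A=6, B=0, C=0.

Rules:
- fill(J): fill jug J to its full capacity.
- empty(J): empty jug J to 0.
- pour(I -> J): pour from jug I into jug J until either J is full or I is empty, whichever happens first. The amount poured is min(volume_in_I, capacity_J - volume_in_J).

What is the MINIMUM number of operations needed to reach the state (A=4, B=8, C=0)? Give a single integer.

Answer: 3

Derivation:
BFS from (A=6, B=0, C=0). One shortest path:
  1. pour(A -> B) -> (A=0 B=6 C=0)
  2. fill(A) -> (A=6 B=6 C=0)
  3. pour(A -> B) -> (A=4 B=8 C=0)
Reached target in 3 moves.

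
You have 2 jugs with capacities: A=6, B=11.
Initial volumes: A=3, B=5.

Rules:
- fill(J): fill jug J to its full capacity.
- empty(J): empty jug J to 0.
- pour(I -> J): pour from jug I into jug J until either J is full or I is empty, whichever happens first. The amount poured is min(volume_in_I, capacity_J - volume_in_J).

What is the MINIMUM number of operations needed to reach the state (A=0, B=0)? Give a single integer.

BFS from (A=3, B=5). One shortest path:
  1. empty(A) -> (A=0 B=5)
  2. empty(B) -> (A=0 B=0)
Reached target in 2 moves.

Answer: 2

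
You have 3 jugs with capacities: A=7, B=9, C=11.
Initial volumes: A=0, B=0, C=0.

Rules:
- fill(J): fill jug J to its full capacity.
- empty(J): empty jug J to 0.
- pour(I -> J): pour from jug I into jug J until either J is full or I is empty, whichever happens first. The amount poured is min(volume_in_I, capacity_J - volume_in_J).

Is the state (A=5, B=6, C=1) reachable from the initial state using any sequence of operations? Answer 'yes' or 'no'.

Answer: no

Derivation:
BFS explored all 480 reachable states.
Reachable set includes: (0,0,0), (0,0,1), (0,0,2), (0,0,3), (0,0,4), (0,0,5), (0,0,6), (0,0,7), (0,0,8), (0,0,9), (0,0,10), (0,0,11) ...
Target (A=5, B=6, C=1) not in reachable set → no.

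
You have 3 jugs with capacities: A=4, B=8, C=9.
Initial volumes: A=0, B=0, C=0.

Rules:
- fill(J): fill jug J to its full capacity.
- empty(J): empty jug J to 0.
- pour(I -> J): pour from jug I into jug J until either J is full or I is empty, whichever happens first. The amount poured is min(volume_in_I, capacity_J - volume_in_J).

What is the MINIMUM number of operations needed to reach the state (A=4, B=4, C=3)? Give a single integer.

BFS from (A=0, B=0, C=0). One shortest path:
  1. fill(A) -> (A=4 B=0 C=0)
  2. fill(B) -> (A=4 B=8 C=0)
  3. pour(A -> C) -> (A=0 B=8 C=4)
  4. pour(B -> C) -> (A=0 B=3 C=9)
  5. empty(C) -> (A=0 B=3 C=0)
  6. pour(B -> C) -> (A=0 B=0 C=3)
  7. fill(B) -> (A=0 B=8 C=3)
  8. pour(B -> A) -> (A=4 B=4 C=3)
Reached target in 8 moves.

Answer: 8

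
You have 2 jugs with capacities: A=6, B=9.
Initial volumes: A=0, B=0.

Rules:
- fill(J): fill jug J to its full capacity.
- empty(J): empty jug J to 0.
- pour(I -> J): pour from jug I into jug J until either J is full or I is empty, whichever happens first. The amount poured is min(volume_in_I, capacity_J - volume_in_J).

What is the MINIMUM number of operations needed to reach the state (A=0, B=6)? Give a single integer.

BFS from (A=0, B=0). One shortest path:
  1. fill(A) -> (A=6 B=0)
  2. pour(A -> B) -> (A=0 B=6)
Reached target in 2 moves.

Answer: 2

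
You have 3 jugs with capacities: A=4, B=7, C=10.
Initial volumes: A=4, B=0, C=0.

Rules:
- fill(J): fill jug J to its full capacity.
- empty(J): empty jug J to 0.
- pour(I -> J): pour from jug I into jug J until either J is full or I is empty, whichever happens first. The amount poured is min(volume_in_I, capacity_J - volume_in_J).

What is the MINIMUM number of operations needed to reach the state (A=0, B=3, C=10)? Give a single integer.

BFS from (A=4, B=0, C=0). One shortest path:
  1. empty(A) -> (A=0 B=0 C=0)
  2. fill(B) -> (A=0 B=7 C=0)
  3. fill(C) -> (A=0 B=7 C=10)
  4. pour(B -> A) -> (A=4 B=3 C=10)
  5. empty(A) -> (A=0 B=3 C=10)
Reached target in 5 moves.

Answer: 5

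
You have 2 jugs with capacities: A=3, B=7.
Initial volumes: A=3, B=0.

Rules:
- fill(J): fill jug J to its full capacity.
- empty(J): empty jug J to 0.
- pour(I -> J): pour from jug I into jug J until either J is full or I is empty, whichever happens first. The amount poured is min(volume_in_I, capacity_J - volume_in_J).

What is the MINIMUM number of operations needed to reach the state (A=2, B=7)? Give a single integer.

Answer: 5

Derivation:
BFS from (A=3, B=0). One shortest path:
  1. pour(A -> B) -> (A=0 B=3)
  2. fill(A) -> (A=3 B=3)
  3. pour(A -> B) -> (A=0 B=6)
  4. fill(A) -> (A=3 B=6)
  5. pour(A -> B) -> (A=2 B=7)
Reached target in 5 moves.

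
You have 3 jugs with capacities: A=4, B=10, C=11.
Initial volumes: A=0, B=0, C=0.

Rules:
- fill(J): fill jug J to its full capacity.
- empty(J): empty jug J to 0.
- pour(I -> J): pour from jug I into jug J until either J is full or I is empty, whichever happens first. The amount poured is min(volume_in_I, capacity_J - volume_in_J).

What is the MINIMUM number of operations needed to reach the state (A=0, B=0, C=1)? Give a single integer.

BFS from (A=0, B=0, C=0). One shortest path:
  1. fill(C) -> (A=0 B=0 C=11)
  2. pour(C -> B) -> (A=0 B=10 C=1)
  3. empty(B) -> (A=0 B=0 C=1)
Reached target in 3 moves.

Answer: 3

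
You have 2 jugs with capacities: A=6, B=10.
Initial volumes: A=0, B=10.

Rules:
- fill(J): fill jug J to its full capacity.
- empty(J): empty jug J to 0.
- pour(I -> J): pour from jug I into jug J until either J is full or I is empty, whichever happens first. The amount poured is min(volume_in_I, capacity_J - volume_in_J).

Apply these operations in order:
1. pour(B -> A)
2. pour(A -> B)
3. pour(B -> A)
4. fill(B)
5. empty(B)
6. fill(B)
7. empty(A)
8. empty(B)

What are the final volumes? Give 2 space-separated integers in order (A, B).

Answer: 0 0

Derivation:
Step 1: pour(B -> A) -> (A=6 B=4)
Step 2: pour(A -> B) -> (A=0 B=10)
Step 3: pour(B -> A) -> (A=6 B=4)
Step 4: fill(B) -> (A=6 B=10)
Step 5: empty(B) -> (A=6 B=0)
Step 6: fill(B) -> (A=6 B=10)
Step 7: empty(A) -> (A=0 B=10)
Step 8: empty(B) -> (A=0 B=0)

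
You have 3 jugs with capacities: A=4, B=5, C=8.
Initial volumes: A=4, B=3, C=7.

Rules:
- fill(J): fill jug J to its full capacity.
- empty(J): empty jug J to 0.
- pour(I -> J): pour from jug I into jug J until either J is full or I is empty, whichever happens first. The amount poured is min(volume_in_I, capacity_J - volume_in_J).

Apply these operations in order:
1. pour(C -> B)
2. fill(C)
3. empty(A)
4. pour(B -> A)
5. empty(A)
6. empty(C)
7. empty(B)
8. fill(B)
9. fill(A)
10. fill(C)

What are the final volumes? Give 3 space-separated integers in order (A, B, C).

Step 1: pour(C -> B) -> (A=4 B=5 C=5)
Step 2: fill(C) -> (A=4 B=5 C=8)
Step 3: empty(A) -> (A=0 B=5 C=8)
Step 4: pour(B -> A) -> (A=4 B=1 C=8)
Step 5: empty(A) -> (A=0 B=1 C=8)
Step 6: empty(C) -> (A=0 B=1 C=0)
Step 7: empty(B) -> (A=0 B=0 C=0)
Step 8: fill(B) -> (A=0 B=5 C=0)
Step 9: fill(A) -> (A=4 B=5 C=0)
Step 10: fill(C) -> (A=4 B=5 C=8)

Answer: 4 5 8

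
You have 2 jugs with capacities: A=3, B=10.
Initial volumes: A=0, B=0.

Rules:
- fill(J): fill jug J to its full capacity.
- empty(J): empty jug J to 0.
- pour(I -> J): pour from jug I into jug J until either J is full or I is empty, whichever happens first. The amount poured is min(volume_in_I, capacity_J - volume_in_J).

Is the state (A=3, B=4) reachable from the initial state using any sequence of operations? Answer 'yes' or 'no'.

Answer: yes

Derivation:
BFS from (A=0, B=0):
  1. fill(B) -> (A=0 B=10)
  2. pour(B -> A) -> (A=3 B=7)
  3. empty(A) -> (A=0 B=7)
  4. pour(B -> A) -> (A=3 B=4)
Target reached → yes.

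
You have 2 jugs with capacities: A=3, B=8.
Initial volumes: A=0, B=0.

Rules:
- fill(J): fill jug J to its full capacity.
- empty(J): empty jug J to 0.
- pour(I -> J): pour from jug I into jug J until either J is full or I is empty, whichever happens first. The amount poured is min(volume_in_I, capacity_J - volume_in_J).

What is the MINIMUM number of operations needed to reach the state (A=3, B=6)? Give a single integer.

Answer: 5

Derivation:
BFS from (A=0, B=0). One shortest path:
  1. fill(A) -> (A=3 B=0)
  2. pour(A -> B) -> (A=0 B=3)
  3. fill(A) -> (A=3 B=3)
  4. pour(A -> B) -> (A=0 B=6)
  5. fill(A) -> (A=3 B=6)
Reached target in 5 moves.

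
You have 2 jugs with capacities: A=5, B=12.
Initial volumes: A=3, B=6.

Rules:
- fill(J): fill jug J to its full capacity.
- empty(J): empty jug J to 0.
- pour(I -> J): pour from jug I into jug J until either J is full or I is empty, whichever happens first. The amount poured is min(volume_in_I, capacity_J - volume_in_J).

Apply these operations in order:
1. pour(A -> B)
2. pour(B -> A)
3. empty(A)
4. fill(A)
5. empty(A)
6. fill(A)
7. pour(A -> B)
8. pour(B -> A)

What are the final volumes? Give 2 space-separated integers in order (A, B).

Answer: 5 4

Derivation:
Step 1: pour(A -> B) -> (A=0 B=9)
Step 2: pour(B -> A) -> (A=5 B=4)
Step 3: empty(A) -> (A=0 B=4)
Step 4: fill(A) -> (A=5 B=4)
Step 5: empty(A) -> (A=0 B=4)
Step 6: fill(A) -> (A=5 B=4)
Step 7: pour(A -> B) -> (A=0 B=9)
Step 8: pour(B -> A) -> (A=5 B=4)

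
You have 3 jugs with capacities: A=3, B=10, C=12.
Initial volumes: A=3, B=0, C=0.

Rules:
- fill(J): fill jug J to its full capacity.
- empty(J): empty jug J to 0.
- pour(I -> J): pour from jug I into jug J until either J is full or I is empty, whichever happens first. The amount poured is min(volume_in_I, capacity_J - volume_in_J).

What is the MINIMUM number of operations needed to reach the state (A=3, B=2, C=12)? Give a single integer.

Answer: 5

Derivation:
BFS from (A=3, B=0, C=0). One shortest path:
  1. fill(C) -> (A=3 B=0 C=12)
  2. pour(C -> B) -> (A=3 B=10 C=2)
  3. empty(B) -> (A=3 B=0 C=2)
  4. pour(C -> B) -> (A=3 B=2 C=0)
  5. fill(C) -> (A=3 B=2 C=12)
Reached target in 5 moves.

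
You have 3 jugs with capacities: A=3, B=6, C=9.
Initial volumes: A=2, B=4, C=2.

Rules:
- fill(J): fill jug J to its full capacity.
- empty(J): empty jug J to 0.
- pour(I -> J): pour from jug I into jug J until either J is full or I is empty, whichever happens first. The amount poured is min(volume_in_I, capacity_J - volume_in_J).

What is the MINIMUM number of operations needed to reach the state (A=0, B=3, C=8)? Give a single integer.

BFS from (A=2, B=4, C=2). One shortest path:
  1. fill(A) -> (A=3 B=4 C=2)
  2. fill(B) -> (A=3 B=6 C=2)
  3. pour(B -> C) -> (A=3 B=0 C=8)
  4. pour(A -> B) -> (A=0 B=3 C=8)
Reached target in 4 moves.

Answer: 4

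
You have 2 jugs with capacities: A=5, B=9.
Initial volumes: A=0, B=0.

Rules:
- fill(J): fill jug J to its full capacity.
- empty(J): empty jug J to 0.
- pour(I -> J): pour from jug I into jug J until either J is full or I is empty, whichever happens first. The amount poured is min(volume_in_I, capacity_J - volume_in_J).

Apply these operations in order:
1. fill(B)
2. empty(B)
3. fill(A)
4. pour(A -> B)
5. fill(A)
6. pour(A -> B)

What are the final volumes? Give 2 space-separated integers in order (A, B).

Answer: 1 9

Derivation:
Step 1: fill(B) -> (A=0 B=9)
Step 2: empty(B) -> (A=0 B=0)
Step 3: fill(A) -> (A=5 B=0)
Step 4: pour(A -> B) -> (A=0 B=5)
Step 5: fill(A) -> (A=5 B=5)
Step 6: pour(A -> B) -> (A=1 B=9)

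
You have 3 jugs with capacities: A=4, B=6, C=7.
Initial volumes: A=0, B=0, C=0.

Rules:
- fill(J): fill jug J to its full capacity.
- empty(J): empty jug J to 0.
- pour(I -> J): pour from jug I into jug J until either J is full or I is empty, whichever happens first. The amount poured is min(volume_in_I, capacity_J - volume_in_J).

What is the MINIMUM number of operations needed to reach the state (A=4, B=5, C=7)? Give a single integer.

BFS from (A=0, B=0, C=0). One shortest path:
  1. fill(A) -> (A=4 B=0 C=0)
  2. fill(B) -> (A=4 B=6 C=0)
  3. pour(B -> C) -> (A=4 B=0 C=6)
  4. fill(B) -> (A=4 B=6 C=6)
  5. pour(B -> C) -> (A=4 B=5 C=7)
Reached target in 5 moves.

Answer: 5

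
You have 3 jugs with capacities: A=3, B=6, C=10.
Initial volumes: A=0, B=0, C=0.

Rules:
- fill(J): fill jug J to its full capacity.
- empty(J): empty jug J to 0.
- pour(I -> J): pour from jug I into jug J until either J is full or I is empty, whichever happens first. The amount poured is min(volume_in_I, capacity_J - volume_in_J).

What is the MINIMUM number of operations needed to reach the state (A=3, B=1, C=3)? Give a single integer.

BFS from (A=0, B=0, C=0). One shortest path:
  1. fill(A) -> (A=3 B=0 C=0)
  2. fill(C) -> (A=3 B=0 C=10)
  3. pour(C -> B) -> (A=3 B=6 C=4)
  4. empty(B) -> (A=3 B=0 C=4)
  5. pour(C -> B) -> (A=3 B=4 C=0)
  6. pour(A -> C) -> (A=0 B=4 C=3)
  7. pour(B -> A) -> (A=3 B=1 C=3)
Reached target in 7 moves.

Answer: 7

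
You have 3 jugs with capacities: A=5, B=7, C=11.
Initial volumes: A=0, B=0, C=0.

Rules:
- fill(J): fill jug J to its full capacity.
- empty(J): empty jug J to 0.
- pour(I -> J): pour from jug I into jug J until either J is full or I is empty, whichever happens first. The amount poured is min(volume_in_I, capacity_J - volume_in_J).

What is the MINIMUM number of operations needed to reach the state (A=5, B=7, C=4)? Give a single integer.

BFS from (A=0, B=0, C=0). One shortest path:
  1. fill(A) -> (A=5 B=0 C=0)
  2. fill(C) -> (A=5 B=0 C=11)
  3. pour(C -> B) -> (A=5 B=7 C=4)
Reached target in 3 moves.

Answer: 3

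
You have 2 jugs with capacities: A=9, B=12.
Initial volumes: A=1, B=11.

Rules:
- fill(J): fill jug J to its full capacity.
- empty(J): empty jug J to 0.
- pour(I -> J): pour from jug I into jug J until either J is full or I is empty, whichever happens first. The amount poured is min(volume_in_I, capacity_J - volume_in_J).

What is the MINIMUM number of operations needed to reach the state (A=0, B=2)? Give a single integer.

BFS from (A=1, B=11). One shortest path:
  1. empty(A) -> (A=0 B=11)
  2. pour(B -> A) -> (A=9 B=2)
  3. empty(A) -> (A=0 B=2)
Reached target in 3 moves.

Answer: 3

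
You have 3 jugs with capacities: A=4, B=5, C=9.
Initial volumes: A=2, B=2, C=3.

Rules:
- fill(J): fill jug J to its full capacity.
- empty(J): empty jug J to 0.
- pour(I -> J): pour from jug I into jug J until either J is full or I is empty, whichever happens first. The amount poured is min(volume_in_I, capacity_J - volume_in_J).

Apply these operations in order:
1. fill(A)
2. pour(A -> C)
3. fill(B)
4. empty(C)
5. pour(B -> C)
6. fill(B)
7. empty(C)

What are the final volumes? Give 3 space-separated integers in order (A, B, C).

Step 1: fill(A) -> (A=4 B=2 C=3)
Step 2: pour(A -> C) -> (A=0 B=2 C=7)
Step 3: fill(B) -> (A=0 B=5 C=7)
Step 4: empty(C) -> (A=0 B=5 C=0)
Step 5: pour(B -> C) -> (A=0 B=0 C=5)
Step 6: fill(B) -> (A=0 B=5 C=5)
Step 7: empty(C) -> (A=0 B=5 C=0)

Answer: 0 5 0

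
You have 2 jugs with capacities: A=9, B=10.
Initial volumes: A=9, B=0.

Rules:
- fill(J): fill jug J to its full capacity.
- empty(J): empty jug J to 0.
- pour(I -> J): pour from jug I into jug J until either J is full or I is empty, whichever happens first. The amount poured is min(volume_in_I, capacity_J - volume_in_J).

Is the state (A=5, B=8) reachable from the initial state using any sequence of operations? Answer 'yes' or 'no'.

Answer: no

Derivation:
BFS explored all 38 reachable states.
Reachable set includes: (0,0), (0,1), (0,2), (0,3), (0,4), (0,5), (0,6), (0,7), (0,8), (0,9), (0,10), (1,0) ...
Target (A=5, B=8) not in reachable set → no.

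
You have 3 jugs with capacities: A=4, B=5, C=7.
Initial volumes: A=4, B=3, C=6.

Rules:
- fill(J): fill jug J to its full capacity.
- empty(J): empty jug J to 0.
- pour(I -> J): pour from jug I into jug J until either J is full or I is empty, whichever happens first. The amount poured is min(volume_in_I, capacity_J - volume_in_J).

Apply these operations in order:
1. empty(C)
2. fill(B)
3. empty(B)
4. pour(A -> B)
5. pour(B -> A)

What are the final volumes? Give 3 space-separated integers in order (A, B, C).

Answer: 4 0 0

Derivation:
Step 1: empty(C) -> (A=4 B=3 C=0)
Step 2: fill(B) -> (A=4 B=5 C=0)
Step 3: empty(B) -> (A=4 B=0 C=0)
Step 4: pour(A -> B) -> (A=0 B=4 C=0)
Step 5: pour(B -> A) -> (A=4 B=0 C=0)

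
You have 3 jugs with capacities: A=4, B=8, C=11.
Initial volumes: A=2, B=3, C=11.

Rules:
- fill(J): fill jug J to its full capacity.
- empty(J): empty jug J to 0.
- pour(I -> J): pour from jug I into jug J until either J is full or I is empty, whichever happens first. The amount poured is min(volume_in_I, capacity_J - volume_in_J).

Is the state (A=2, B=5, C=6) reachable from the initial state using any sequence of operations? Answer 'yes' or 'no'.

BFS explored all 330 reachable states.
Reachable set includes: (0,0,0), (0,0,1), (0,0,2), (0,0,3), (0,0,4), (0,0,5), (0,0,6), (0,0,7), (0,0,8), (0,0,9), (0,0,10), (0,0,11) ...
Target (A=2, B=5, C=6) not in reachable set → no.

Answer: no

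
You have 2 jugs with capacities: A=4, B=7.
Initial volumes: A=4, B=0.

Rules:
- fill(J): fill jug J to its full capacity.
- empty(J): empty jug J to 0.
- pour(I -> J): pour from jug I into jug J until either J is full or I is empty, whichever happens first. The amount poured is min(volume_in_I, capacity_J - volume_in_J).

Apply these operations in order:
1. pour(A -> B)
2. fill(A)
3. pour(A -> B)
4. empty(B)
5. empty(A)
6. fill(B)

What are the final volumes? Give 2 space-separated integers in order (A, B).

Step 1: pour(A -> B) -> (A=0 B=4)
Step 2: fill(A) -> (A=4 B=4)
Step 3: pour(A -> B) -> (A=1 B=7)
Step 4: empty(B) -> (A=1 B=0)
Step 5: empty(A) -> (A=0 B=0)
Step 6: fill(B) -> (A=0 B=7)

Answer: 0 7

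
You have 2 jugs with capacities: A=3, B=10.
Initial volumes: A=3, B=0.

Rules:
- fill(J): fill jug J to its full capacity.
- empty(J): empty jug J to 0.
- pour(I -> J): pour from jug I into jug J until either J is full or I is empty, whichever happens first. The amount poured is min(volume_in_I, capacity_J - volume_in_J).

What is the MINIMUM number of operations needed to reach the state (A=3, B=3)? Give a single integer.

BFS from (A=3, B=0). One shortest path:
  1. pour(A -> B) -> (A=0 B=3)
  2. fill(A) -> (A=3 B=3)
Reached target in 2 moves.

Answer: 2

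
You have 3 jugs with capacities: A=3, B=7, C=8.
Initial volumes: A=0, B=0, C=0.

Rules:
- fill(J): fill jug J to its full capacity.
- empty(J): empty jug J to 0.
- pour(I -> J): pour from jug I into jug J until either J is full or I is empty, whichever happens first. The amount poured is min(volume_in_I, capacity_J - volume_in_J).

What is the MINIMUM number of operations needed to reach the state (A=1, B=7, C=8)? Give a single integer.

BFS from (A=0, B=0, C=0). One shortest path:
  1. fill(C) -> (A=0 B=0 C=8)
  2. pour(C -> B) -> (A=0 B=7 C=1)
  3. pour(C -> A) -> (A=1 B=7 C=0)
  4. fill(C) -> (A=1 B=7 C=8)
Reached target in 4 moves.

Answer: 4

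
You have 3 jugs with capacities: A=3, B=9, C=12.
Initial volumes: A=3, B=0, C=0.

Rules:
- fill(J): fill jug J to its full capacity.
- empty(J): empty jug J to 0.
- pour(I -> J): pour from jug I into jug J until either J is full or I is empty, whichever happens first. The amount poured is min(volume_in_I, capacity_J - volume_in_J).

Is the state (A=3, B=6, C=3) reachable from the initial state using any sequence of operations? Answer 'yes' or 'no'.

Answer: yes

Derivation:
BFS from (A=3, B=0, C=0):
  1. fill(B) -> (A=3 B=9 C=0)
  2. pour(A -> C) -> (A=0 B=9 C=3)
  3. pour(B -> A) -> (A=3 B=6 C=3)
Target reached → yes.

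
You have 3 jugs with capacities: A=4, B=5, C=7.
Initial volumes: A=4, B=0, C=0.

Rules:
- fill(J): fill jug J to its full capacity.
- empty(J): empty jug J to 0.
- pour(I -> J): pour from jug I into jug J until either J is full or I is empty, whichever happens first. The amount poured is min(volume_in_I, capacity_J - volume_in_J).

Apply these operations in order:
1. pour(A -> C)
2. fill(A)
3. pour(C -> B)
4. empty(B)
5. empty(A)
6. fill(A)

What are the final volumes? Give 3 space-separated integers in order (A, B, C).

Answer: 4 0 0

Derivation:
Step 1: pour(A -> C) -> (A=0 B=0 C=4)
Step 2: fill(A) -> (A=4 B=0 C=4)
Step 3: pour(C -> B) -> (A=4 B=4 C=0)
Step 4: empty(B) -> (A=4 B=0 C=0)
Step 5: empty(A) -> (A=0 B=0 C=0)
Step 6: fill(A) -> (A=4 B=0 C=0)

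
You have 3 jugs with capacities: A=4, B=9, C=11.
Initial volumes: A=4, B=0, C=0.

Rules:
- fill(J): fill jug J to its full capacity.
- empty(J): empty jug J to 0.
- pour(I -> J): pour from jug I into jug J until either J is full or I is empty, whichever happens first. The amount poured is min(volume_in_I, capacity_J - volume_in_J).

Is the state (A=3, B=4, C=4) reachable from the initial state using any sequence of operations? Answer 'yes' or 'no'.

Answer: no

Derivation:
BFS explored all 360 reachable states.
Reachable set includes: (0,0,0), (0,0,1), (0,0,2), (0,0,3), (0,0,4), (0,0,5), (0,0,6), (0,0,7), (0,0,8), (0,0,9), (0,0,10), (0,0,11) ...
Target (A=3, B=4, C=4) not in reachable set → no.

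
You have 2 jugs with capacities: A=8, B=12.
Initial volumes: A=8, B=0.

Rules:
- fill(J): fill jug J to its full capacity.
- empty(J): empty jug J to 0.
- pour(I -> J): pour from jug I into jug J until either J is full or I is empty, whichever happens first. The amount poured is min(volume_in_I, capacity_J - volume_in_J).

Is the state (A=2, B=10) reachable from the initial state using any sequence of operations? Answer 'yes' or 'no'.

BFS explored all 10 reachable states.
Reachable set includes: (0,0), (0,4), (0,8), (0,12), (4,0), (4,12), (8,0), (8,4), (8,8), (8,12)
Target (A=2, B=10) not in reachable set → no.

Answer: no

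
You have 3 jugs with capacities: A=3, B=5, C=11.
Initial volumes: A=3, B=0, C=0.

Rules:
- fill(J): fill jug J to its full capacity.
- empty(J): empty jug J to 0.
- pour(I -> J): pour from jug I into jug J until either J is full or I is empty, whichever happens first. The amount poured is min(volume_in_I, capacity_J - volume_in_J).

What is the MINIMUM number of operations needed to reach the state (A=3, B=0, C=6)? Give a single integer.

BFS from (A=3, B=0, C=0). One shortest path:
  1. fill(C) -> (A=3 B=0 C=11)
  2. pour(C -> B) -> (A=3 B=5 C=6)
  3. empty(B) -> (A=3 B=0 C=6)
Reached target in 3 moves.

Answer: 3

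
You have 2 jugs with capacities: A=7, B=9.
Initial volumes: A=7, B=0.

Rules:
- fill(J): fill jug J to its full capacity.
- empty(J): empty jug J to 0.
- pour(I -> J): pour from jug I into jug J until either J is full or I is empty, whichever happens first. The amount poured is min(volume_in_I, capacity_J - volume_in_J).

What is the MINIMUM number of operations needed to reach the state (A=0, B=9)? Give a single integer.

Answer: 2

Derivation:
BFS from (A=7, B=0). One shortest path:
  1. empty(A) -> (A=0 B=0)
  2. fill(B) -> (A=0 B=9)
Reached target in 2 moves.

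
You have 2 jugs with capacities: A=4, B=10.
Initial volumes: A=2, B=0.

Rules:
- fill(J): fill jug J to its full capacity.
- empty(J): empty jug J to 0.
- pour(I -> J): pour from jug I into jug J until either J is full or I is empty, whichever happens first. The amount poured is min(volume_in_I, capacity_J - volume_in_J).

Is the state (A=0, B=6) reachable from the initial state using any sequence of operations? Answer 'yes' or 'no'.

BFS from (A=2, B=0):
  1. pour(A -> B) -> (A=0 B=2)
  2. fill(A) -> (A=4 B=2)
  3. pour(A -> B) -> (A=0 B=6)
Target reached → yes.

Answer: yes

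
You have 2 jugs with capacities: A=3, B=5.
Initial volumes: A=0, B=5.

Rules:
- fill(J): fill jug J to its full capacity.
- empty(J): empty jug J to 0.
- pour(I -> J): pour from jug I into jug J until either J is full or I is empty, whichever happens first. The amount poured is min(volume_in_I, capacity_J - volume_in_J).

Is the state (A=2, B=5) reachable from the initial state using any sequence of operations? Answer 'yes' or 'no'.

Answer: yes

Derivation:
BFS from (A=0, B=5):
  1. pour(B -> A) -> (A=3 B=2)
  2. empty(A) -> (A=0 B=2)
  3. pour(B -> A) -> (A=2 B=0)
  4. fill(B) -> (A=2 B=5)
Target reached → yes.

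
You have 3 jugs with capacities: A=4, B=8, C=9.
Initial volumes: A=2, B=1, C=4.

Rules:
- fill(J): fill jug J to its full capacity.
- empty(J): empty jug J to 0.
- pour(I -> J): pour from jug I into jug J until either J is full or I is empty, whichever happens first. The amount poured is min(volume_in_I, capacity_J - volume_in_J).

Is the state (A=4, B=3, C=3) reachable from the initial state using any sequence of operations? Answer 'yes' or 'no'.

Answer: yes

Derivation:
BFS from (A=2, B=1, C=4):
  1. fill(B) -> (A=2 B=8 C=4)
  2. pour(B -> C) -> (A=2 B=3 C=9)
  3. pour(C -> A) -> (A=4 B=3 C=7)
  4. empty(A) -> (A=0 B=3 C=7)
  5. pour(C -> A) -> (A=4 B=3 C=3)
Target reached → yes.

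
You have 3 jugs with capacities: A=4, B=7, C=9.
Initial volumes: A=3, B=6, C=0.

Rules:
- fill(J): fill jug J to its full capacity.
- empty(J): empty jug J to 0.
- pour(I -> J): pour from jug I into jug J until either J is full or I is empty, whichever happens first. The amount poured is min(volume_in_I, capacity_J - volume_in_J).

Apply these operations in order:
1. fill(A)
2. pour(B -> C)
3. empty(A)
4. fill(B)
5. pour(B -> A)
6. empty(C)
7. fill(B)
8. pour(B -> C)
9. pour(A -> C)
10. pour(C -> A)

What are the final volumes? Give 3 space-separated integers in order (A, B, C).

Step 1: fill(A) -> (A=4 B=6 C=0)
Step 2: pour(B -> C) -> (A=4 B=0 C=6)
Step 3: empty(A) -> (A=0 B=0 C=6)
Step 4: fill(B) -> (A=0 B=7 C=6)
Step 5: pour(B -> A) -> (A=4 B=3 C=6)
Step 6: empty(C) -> (A=4 B=3 C=0)
Step 7: fill(B) -> (A=4 B=7 C=0)
Step 8: pour(B -> C) -> (A=4 B=0 C=7)
Step 9: pour(A -> C) -> (A=2 B=0 C=9)
Step 10: pour(C -> A) -> (A=4 B=0 C=7)

Answer: 4 0 7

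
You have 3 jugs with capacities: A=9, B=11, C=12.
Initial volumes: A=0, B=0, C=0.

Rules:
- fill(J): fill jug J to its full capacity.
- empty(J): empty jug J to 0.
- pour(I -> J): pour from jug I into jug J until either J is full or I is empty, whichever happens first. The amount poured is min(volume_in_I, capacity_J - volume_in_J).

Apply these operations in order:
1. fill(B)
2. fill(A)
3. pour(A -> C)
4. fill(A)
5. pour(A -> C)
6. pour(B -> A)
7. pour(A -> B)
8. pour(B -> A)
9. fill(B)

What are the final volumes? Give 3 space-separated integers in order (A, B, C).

Answer: 9 11 12

Derivation:
Step 1: fill(B) -> (A=0 B=11 C=0)
Step 2: fill(A) -> (A=9 B=11 C=0)
Step 3: pour(A -> C) -> (A=0 B=11 C=9)
Step 4: fill(A) -> (A=9 B=11 C=9)
Step 5: pour(A -> C) -> (A=6 B=11 C=12)
Step 6: pour(B -> A) -> (A=9 B=8 C=12)
Step 7: pour(A -> B) -> (A=6 B=11 C=12)
Step 8: pour(B -> A) -> (A=9 B=8 C=12)
Step 9: fill(B) -> (A=9 B=11 C=12)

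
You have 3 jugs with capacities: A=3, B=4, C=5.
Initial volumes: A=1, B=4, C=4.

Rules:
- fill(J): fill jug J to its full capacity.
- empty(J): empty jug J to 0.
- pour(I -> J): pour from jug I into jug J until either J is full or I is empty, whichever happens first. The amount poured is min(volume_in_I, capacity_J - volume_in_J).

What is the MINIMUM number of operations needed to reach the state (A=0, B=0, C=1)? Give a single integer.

BFS from (A=1, B=4, C=4). One shortest path:
  1. empty(B) -> (A=1 B=0 C=4)
  2. empty(C) -> (A=1 B=0 C=0)
  3. pour(A -> C) -> (A=0 B=0 C=1)
Reached target in 3 moves.

Answer: 3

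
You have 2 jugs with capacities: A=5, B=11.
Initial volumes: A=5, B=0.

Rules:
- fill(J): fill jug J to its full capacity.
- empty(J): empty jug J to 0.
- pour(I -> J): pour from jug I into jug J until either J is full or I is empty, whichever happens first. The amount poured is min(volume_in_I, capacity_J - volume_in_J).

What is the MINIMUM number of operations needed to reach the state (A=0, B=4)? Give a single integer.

BFS from (A=5, B=0). One shortest path:
  1. pour(A -> B) -> (A=0 B=5)
  2. fill(A) -> (A=5 B=5)
  3. pour(A -> B) -> (A=0 B=10)
  4. fill(A) -> (A=5 B=10)
  5. pour(A -> B) -> (A=4 B=11)
  6. empty(B) -> (A=4 B=0)
  7. pour(A -> B) -> (A=0 B=4)
Reached target in 7 moves.

Answer: 7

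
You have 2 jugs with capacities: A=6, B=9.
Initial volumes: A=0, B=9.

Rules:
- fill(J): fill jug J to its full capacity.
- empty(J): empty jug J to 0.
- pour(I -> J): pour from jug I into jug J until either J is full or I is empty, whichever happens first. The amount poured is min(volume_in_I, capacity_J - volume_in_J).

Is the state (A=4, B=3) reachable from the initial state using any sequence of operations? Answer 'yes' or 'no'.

BFS explored all 10 reachable states.
Reachable set includes: (0,0), (0,3), (0,6), (0,9), (3,0), (3,9), (6,0), (6,3), (6,6), (6,9)
Target (A=4, B=3) not in reachable set → no.

Answer: no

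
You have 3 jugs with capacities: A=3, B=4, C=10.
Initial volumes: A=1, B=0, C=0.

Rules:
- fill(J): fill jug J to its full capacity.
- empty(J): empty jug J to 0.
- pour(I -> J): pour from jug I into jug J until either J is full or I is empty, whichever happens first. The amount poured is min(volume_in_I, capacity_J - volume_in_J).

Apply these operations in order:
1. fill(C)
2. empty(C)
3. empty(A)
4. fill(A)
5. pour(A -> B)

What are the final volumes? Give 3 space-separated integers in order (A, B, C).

Answer: 0 3 0

Derivation:
Step 1: fill(C) -> (A=1 B=0 C=10)
Step 2: empty(C) -> (A=1 B=0 C=0)
Step 3: empty(A) -> (A=0 B=0 C=0)
Step 4: fill(A) -> (A=3 B=0 C=0)
Step 5: pour(A -> B) -> (A=0 B=3 C=0)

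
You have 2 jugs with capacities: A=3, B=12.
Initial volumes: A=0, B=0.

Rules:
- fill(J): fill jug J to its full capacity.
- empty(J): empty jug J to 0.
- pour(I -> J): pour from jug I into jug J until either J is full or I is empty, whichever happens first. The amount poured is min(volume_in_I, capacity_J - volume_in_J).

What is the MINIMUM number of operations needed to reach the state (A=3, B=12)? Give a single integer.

BFS from (A=0, B=0). One shortest path:
  1. fill(A) -> (A=3 B=0)
  2. fill(B) -> (A=3 B=12)
Reached target in 2 moves.

Answer: 2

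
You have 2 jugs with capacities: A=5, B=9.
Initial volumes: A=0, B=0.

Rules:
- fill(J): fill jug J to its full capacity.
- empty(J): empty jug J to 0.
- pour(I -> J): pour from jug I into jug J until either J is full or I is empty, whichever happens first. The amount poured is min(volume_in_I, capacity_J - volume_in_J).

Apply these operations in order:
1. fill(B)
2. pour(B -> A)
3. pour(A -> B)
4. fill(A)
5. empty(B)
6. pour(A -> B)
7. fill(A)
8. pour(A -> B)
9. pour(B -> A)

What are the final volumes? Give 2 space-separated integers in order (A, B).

Answer: 5 5

Derivation:
Step 1: fill(B) -> (A=0 B=9)
Step 2: pour(B -> A) -> (A=5 B=4)
Step 3: pour(A -> B) -> (A=0 B=9)
Step 4: fill(A) -> (A=5 B=9)
Step 5: empty(B) -> (A=5 B=0)
Step 6: pour(A -> B) -> (A=0 B=5)
Step 7: fill(A) -> (A=5 B=5)
Step 8: pour(A -> B) -> (A=1 B=9)
Step 9: pour(B -> A) -> (A=5 B=5)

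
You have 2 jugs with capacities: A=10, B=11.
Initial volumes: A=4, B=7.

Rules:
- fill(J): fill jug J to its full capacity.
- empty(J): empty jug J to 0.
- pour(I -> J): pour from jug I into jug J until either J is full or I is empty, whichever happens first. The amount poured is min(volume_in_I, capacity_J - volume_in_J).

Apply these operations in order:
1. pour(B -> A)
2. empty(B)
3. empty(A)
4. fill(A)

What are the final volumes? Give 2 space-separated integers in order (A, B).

Answer: 10 0

Derivation:
Step 1: pour(B -> A) -> (A=10 B=1)
Step 2: empty(B) -> (A=10 B=0)
Step 3: empty(A) -> (A=0 B=0)
Step 4: fill(A) -> (A=10 B=0)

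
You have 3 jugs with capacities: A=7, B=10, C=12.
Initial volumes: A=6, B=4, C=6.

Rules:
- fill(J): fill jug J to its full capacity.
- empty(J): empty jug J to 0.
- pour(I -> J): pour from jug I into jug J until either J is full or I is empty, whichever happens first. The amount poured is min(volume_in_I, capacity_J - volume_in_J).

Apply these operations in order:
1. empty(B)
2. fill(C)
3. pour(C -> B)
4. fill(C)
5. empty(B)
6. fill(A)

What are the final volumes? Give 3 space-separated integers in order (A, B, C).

Answer: 7 0 12

Derivation:
Step 1: empty(B) -> (A=6 B=0 C=6)
Step 2: fill(C) -> (A=6 B=0 C=12)
Step 3: pour(C -> B) -> (A=6 B=10 C=2)
Step 4: fill(C) -> (A=6 B=10 C=12)
Step 5: empty(B) -> (A=6 B=0 C=12)
Step 6: fill(A) -> (A=7 B=0 C=12)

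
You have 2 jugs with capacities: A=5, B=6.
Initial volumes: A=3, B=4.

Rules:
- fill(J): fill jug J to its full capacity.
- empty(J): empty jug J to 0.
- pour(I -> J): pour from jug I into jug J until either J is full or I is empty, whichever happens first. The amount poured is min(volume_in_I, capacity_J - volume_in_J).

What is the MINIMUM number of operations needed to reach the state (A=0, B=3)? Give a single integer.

BFS from (A=3, B=4). One shortest path:
  1. empty(B) -> (A=3 B=0)
  2. pour(A -> B) -> (A=0 B=3)
Reached target in 2 moves.

Answer: 2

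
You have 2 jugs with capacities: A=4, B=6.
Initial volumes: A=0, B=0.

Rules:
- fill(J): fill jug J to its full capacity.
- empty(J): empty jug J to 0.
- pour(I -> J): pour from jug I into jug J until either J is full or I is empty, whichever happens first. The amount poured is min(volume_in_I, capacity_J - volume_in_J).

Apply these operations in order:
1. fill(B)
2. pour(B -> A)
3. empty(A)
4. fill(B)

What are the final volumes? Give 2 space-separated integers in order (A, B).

Step 1: fill(B) -> (A=0 B=6)
Step 2: pour(B -> A) -> (A=4 B=2)
Step 3: empty(A) -> (A=0 B=2)
Step 4: fill(B) -> (A=0 B=6)

Answer: 0 6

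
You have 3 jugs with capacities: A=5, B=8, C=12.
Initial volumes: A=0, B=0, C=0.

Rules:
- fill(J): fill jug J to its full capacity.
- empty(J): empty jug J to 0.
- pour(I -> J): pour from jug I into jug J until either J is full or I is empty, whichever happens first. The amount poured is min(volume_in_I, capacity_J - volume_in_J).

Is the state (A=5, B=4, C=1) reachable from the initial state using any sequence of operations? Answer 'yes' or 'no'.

Answer: yes

Derivation:
BFS from (A=0, B=0, C=0):
  1. fill(A) -> (A=5 B=0 C=0)
  2. fill(B) -> (A=5 B=8 C=0)
  3. pour(B -> C) -> (A=5 B=0 C=8)
  4. pour(A -> C) -> (A=1 B=0 C=12)
  5. pour(C -> B) -> (A=1 B=8 C=4)
  6. empty(B) -> (A=1 B=0 C=4)
  7. pour(C -> B) -> (A=1 B=4 C=0)
  8. pour(A -> C) -> (A=0 B=4 C=1)
  9. fill(A) -> (A=5 B=4 C=1)
Target reached → yes.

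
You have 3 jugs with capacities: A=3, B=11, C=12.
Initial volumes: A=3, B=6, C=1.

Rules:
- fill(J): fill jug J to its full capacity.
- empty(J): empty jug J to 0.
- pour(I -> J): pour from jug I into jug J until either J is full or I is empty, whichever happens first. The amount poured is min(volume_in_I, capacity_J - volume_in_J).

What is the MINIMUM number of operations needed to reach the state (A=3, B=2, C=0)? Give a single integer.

Answer: 6

Derivation:
BFS from (A=3, B=6, C=1). One shortest path:
  1. fill(B) -> (A=3 B=11 C=1)
  2. empty(C) -> (A=3 B=11 C=0)
  3. pour(A -> C) -> (A=0 B=11 C=3)
  4. fill(A) -> (A=3 B=11 C=3)
  5. pour(B -> C) -> (A=3 B=2 C=12)
  6. empty(C) -> (A=3 B=2 C=0)
Reached target in 6 moves.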